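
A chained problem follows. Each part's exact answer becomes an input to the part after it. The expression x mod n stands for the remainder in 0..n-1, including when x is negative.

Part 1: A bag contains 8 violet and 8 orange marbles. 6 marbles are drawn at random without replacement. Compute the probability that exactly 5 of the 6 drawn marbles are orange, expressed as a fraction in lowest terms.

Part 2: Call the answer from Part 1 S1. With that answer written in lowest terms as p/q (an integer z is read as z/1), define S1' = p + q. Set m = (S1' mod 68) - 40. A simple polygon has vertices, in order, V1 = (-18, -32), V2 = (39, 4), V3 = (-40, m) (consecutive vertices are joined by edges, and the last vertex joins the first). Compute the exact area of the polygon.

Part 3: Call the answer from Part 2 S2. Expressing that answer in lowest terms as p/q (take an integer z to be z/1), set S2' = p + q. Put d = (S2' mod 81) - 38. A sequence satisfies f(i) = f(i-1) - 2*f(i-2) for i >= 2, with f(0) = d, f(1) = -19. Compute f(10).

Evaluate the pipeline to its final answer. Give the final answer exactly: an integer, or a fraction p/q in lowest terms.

923

Part 1: total draws C(16,6) = 8008; favorable C(8,5)*C(8,1) = 448; P = 8/143; answer 8/143
Part 2: S1 = 8/143; threaded value p + q = 151; m = -25; cross terms: (-18*4 - 39*-32)=1176, (39*-25 - -40*4)=-815, (-40*-32 - -18*-25)=830; twice the area = |1191| = 1191; area = 1191/2; answer 1191/2
Part 3: S2 = 1191/2; threaded value p + q = 1193; d = 21; f(2) = 1*(-19) - 2*(21) = -61; iterating: f(2)=-61, f(3)=-23, f(4)=99, f(5)=145, f(6)=-53, f(7)=-343, f(8)=-237, f(9)=449, f(10)=923; answer 923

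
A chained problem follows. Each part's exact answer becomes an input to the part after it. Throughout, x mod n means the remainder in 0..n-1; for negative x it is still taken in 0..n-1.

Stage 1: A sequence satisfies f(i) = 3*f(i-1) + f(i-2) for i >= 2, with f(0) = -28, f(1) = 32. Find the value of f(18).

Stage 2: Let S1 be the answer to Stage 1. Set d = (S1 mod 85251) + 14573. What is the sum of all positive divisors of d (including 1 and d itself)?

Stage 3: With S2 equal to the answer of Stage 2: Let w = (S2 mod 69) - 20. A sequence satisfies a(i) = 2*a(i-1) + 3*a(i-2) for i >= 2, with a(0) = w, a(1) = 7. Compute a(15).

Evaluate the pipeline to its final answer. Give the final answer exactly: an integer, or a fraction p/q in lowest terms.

Stage 1: f(2) = 3*(32) + 1*(-28) = 68; iterating: f(2)=68, f(3)=236, f(4)=776, f(5)=2564, f(6)=8468, f(7)=27968, f(8)=92372, f(9)=305084, f(10)=1007624, f(11)=3327956, f(12)=10991492, f(13)=36302432, f(14)=119898788, f(15)=395998796, f(16)=1307895176, f(17)=4319684324, f(18)=14266948148; answer 14266948148
Stage 2: S1 = 14266948148; d = 37369; 37369 is prime, so its only divisors are 1 and 37369; sigma = 1 + 37369 = 37370; answer 37370
Stage 3: S2 = 37370; w = 21; a(2) = 2*(7) + 3*(21) = 77; iterating: a(2)=77, a(3)=175, a(4)=581, a(5)=1687, a(6)=5117, a(7)=15295, a(8)=45941, a(9)=137767, a(10)=413357, a(11)=1240015, a(12)=3720101, a(13)=11160247, a(14)=33480797, a(15)=100442335; answer 100442335

100442335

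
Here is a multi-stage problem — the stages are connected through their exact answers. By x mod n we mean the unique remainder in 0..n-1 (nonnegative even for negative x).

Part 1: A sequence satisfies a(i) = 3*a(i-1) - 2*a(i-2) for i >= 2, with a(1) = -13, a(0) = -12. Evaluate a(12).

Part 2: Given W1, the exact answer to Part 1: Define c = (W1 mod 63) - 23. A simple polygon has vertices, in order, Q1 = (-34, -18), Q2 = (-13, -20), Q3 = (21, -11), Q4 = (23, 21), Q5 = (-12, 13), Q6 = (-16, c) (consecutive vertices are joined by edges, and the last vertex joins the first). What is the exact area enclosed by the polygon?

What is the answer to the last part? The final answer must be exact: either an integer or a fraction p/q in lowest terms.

1683

Part 1: a(2) = 3*(-13) - 2*(-12) = -15; iterating: a(2)=-15, a(3)=-19, a(4)=-27, a(5)=-43, a(6)=-75, a(7)=-139, a(8)=-267, a(9)=-523, a(10)=-1035, a(11)=-2059, a(12)=-4107; answer -4107
Part 2: W1 = -4107; c = 28; cross terms: (-34*-20 - -13*-18)=446, (-13*-11 - 21*-20)=563, (21*21 - 23*-11)=694, (23*13 - -12*21)=551, (-12*28 - -16*13)=-128, (-16*-18 - -34*28)=1240; twice the area = |3366| = 3366; area = 1683; answer 1683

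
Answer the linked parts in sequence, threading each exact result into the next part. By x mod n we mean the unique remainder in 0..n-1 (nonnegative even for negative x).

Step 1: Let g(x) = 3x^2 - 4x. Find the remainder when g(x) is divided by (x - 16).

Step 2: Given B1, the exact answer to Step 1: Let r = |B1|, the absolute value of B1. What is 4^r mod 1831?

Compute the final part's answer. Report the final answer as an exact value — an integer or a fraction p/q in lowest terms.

744

Step 1: remainder = value at the root: 3*(16)^2 - 4*(16)^1 = (768) + (-64) = 704; answer 704
Step 2: B1 = 704; r = 704; squarings mod 1831: 4^1=4, 4^2=16, 4^4=256, 4^8=1451, 4^16=1582, 4^32=1578, 4^64=1755, 4^128=283, 4^256=1356, 4^512=412; 4^704 = 4^64 * 4^128 * 4^512 = 744 (mod 1831); answer 744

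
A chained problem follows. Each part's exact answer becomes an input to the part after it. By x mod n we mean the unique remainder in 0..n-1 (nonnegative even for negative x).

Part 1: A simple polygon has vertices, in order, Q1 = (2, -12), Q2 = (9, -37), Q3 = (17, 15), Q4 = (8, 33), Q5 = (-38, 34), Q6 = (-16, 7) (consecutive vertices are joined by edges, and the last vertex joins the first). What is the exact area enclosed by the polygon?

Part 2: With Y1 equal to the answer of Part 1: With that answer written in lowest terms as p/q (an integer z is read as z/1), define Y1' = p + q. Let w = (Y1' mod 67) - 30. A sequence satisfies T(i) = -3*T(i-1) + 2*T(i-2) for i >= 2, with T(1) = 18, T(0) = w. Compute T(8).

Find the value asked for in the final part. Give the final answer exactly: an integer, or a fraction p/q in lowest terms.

Part 1: cross terms: (2*-37 - 9*-12)=34, (9*15 - 17*-37)=764, (17*33 - 8*15)=441, (8*34 - -38*33)=1526, (-38*7 - -16*34)=278, (-16*-12 - 2*7)=178; twice the area = |3221| = 3221; area = 3221/2; answer 3221/2
Part 2: Y1 = 3221/2; threaded value p + q = 3223; w = -23; T(2) = -3*(18) + 2*(-23) = -100; iterating: T(2)=-100, T(3)=336, T(4)=-1208, T(5)=4296, T(6)=-15304, T(7)=54504, T(8)=-194120; answer -194120

-194120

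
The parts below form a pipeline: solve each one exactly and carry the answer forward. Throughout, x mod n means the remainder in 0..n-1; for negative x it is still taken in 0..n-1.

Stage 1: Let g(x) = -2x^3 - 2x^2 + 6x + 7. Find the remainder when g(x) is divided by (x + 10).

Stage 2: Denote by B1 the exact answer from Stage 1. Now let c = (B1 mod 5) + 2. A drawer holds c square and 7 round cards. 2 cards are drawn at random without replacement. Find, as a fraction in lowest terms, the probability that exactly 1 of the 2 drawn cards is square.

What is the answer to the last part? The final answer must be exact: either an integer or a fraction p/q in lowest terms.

28/55

Stage 1: remainder = value at the root: -2*(-10)^3 - 2*(-10)^2 + 6*(-10)^1 + 7 = (2000) + (-200) + (-60) + (7) = 1747; answer 1747
Stage 2: B1 = 1747; c = 4; total draws C(11,2) = 55; favorable C(4,1)*C(7,1) = 28; P = 28/55; answer 28/55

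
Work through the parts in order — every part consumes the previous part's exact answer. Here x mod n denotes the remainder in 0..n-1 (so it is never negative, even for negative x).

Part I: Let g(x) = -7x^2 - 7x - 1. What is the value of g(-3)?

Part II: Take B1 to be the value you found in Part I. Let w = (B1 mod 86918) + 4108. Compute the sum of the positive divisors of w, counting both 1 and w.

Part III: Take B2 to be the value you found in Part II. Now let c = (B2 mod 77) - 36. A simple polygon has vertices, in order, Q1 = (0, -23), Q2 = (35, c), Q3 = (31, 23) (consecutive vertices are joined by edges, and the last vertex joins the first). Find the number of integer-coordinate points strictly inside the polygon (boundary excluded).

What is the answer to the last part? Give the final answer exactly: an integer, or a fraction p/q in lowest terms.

975

Part I: -7*(-3)^2 - 7*(-3)^1 - 1 = (-63) + (21) + (-1) = -43; answer -43
Part II: B1 = -43; w = 90983; 90983 = 37 * 2459; sigma = (1 + 37) * (1 + 2459) = 38 * 2460 = 93480; answer 93480
Part III: B2 = 93480; c = -34; cross terms: (0*-34 - 35*-23)=805, (35*23 - 31*-34)=1859, (31*-23 - 0*23)=-713; twice the area = |1951| = 1951; area = 1951/2; boundary points = 1 + 1 + 1 = 3; strictly interior points = area - boundary/2 + 1 = 975; answer 975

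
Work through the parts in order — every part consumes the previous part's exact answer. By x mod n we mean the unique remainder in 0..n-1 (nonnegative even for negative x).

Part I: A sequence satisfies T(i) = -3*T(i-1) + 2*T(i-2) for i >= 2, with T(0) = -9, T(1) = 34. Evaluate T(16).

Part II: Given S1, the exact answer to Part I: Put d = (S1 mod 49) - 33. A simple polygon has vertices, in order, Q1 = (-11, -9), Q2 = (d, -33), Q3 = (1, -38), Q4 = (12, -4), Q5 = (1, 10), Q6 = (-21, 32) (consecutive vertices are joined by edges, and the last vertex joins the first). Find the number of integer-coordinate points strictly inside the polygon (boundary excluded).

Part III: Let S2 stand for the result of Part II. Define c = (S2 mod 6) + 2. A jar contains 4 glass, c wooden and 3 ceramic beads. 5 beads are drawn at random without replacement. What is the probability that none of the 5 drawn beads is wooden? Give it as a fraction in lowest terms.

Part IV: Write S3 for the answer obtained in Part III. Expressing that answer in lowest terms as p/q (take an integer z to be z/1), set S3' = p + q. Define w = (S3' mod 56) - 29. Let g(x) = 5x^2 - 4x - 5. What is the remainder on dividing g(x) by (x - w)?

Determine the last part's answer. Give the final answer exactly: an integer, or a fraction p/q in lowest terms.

1543

Part I: T(2) = -3*(34) + 2*(-9) = -120; iterating: T(2)=-120, T(3)=428, T(4)=-1524, T(5)=5428, T(6)=-19332, T(7)=68852, T(8)=-245220, T(9)=873364, T(10)=-3110532, T(11)=11078324, T(12)=-39456036, T(13)=140524756, T(14)=-500486340, T(15)=1782508532, T(16)=-6348498276; answer -6348498276
Part II: S1 = -6348498276; d = 1; cross terms: (-11*-33 - 1*-9)=372, (1*-38 - 1*-33)=-5, (1*-4 - 12*-38)=452, (12*10 - 1*-4)=124, (1*32 - -21*10)=242, (-21*-9 - -11*32)=541; twice the area = |1726| = 1726; area = 863; boundary points = 12 + 5 + 1 + 1 + 22 + 1 = 42; strictly interior points = area - boundary/2 + 1 = 843; answer 843
Part III: S2 = 843; c = 5; total draws C(12,5) = 792; favorable C(7,5) = 21; P = 7/264; answer 7/264
Part IV: S3 = 7/264; threaded value p + q = 271; w = 18; remainder = value at the root: 5*(18)^2 - 4*(18)^1 - 5 = (1620) + (-72) + (-5) = 1543; answer 1543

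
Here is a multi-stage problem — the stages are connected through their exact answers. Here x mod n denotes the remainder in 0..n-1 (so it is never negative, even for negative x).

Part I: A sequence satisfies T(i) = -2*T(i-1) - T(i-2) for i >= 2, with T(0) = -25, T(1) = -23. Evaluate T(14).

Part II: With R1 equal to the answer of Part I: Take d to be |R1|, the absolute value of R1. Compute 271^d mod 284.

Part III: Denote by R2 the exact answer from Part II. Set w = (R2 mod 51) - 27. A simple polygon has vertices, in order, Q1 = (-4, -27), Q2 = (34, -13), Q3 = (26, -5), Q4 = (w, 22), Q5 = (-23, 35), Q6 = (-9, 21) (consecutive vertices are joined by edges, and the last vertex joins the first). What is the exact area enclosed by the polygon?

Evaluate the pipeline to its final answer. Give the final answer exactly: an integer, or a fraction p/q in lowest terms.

2015/2

Part I: T(2) = -2*(-23) - 1*(-25) = 71; iterating: T(2)=71, T(3)=-119, T(4)=167, T(5)=-215, T(6)=263, T(7)=-311, T(8)=359, T(9)=-407, T(10)=455, T(11)=-503, T(12)=551, T(13)=-599, T(14)=647; answer 647
Part II: R1 = 647; d = 647; squarings mod 284: 271^1=271, 271^2=169, 271^4=161, 271^8=77, 271^16=249, 271^32=89, 271^64=253, 271^128=109, 271^256=237, 271^512=221; 271^647 = 271^1 * 271^2 * 271^4 * 271^128 * 271^512 = 171 (mod 284); answer 171
Part III: R2 = 171; w = -9; cross terms: (-4*-13 - 34*-27)=970, (34*-5 - 26*-13)=168, (26*22 - -9*-5)=527, (-9*35 - -23*22)=191, (-23*21 - -9*35)=-168, (-9*-27 - -4*21)=327; twice the area = |2015| = 2015; area = 2015/2; answer 2015/2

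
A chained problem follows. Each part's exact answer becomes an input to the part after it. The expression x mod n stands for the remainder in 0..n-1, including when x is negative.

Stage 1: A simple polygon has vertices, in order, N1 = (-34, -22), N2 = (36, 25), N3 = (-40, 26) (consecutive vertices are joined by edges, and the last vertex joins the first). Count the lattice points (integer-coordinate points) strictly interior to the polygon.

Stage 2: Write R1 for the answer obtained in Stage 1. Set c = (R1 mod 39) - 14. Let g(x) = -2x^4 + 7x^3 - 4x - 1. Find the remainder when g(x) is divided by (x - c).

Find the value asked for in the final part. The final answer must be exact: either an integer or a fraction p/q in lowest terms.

-13041

Stage 1: cross terms: (-34*25 - 36*-22)=-58, (36*26 - -40*25)=1936, (-40*-22 - -34*26)=1764; twice the area = |3642| = 3642; area = 1821; boundary points = 1 + 1 + 6 = 8; strictly interior points = area - boundary/2 + 1 = 1818; answer 1818
Stage 2: R1 = 1818; c = 10; remainder = value at the root: -2*(10)^4 + 7*(10)^3 - 4*(10)^1 - 1 = (-20000) + (7000) + (-40) + (-1) = -13041; answer -13041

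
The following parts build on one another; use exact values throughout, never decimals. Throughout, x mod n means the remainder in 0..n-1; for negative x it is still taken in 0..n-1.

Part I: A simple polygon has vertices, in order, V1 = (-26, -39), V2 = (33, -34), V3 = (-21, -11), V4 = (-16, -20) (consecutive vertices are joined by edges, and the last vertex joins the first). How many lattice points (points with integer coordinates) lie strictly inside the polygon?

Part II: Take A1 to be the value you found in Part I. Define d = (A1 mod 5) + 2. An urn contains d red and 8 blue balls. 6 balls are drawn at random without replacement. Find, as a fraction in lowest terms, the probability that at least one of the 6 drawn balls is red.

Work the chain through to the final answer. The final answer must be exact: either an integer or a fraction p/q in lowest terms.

13/15

Part I: cross terms: (-26*-34 - 33*-39)=2171, (33*-11 - -21*-34)=-1077, (-21*-20 - -16*-11)=244, (-16*-39 - -26*-20)=104; twice the area = |1442| = 1442; area = 721; boundary points = 1 + 1 + 1 + 1 = 4; strictly interior points = area - boundary/2 + 1 = 720; answer 720
Part II: A1 = 720; d = 2; total draws C(10,6) = 210; complement C(8,6) = 28; favorable 210 - 28 = 182; P = 13/15; answer 13/15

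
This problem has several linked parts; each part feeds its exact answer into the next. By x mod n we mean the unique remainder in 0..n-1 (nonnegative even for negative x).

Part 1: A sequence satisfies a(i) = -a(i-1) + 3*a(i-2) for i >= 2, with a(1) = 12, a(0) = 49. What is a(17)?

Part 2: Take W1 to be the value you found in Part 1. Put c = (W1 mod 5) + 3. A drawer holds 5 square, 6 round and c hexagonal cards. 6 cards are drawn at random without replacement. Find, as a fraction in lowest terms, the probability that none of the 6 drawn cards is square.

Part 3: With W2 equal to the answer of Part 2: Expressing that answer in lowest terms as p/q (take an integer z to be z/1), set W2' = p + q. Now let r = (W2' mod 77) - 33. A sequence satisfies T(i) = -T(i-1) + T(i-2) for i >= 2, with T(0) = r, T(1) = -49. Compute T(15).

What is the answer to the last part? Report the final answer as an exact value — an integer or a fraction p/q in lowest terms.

-44593

Part 1: a(2) = -1*(12) + 3*(49) = 135; iterating: a(2)=135, a(3)=-99, a(4)=504, a(5)=-801, a(6)=2313, a(7)=-4716, a(8)=11655, a(9)=-25803, a(10)=60768, a(11)=-138177, a(12)=320481, a(13)=-735012, a(14)=1696455, a(15)=-3901491, a(16)=8990856, a(17)=-20695329; answer -20695329
Part 2: W1 = -20695329; c = 4; total draws C(15,6) = 5005; favorable C(10,6) = 210; P = 6/143; answer 6/143
Part 3: W2 = 6/143; threaded value p + q = 149; r = 39; T(2) = -1*(-49) + 1*(39) = 88; iterating: T(2)=88, T(3)=-137, T(4)=225, T(5)=-362, T(6)=587, T(7)=-949, T(8)=1536, T(9)=-2485, T(10)=4021, T(11)=-6506, T(12)=10527, T(13)=-17033, T(14)=27560, T(15)=-44593; answer -44593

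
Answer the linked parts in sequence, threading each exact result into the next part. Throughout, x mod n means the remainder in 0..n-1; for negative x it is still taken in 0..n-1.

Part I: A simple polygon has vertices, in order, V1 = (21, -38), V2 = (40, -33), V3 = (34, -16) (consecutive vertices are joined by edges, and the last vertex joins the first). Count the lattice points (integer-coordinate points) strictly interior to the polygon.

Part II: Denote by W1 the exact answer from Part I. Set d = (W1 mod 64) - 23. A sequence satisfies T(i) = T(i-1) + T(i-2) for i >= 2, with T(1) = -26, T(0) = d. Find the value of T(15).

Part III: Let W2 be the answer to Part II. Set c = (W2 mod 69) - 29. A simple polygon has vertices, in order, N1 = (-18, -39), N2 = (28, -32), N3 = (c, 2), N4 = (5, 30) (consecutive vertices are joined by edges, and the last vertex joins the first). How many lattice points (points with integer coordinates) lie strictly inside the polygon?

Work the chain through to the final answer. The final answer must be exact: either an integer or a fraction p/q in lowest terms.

1699

Part I: cross terms: (21*-33 - 40*-38)=827, (40*-16 - 34*-33)=482, (34*-38 - 21*-16)=-956; twice the area = |353| = 353; area = 353/2; boundary points = 1 + 1 + 1 = 3; strictly interior points = area - boundary/2 + 1 = 176; answer 176
Part II: W1 = 176; d = 25; T(2) = 1*(-26) + 1*(25) = -1; iterating: T(2)=-1, T(3)=-27, T(4)=-28, T(5)=-55, T(6)=-83, T(7)=-138, T(8)=-221, T(9)=-359, T(10)=-580, T(11)=-939, T(12)=-1519, T(13)=-2458, T(14)=-3977, T(15)=-6435; answer -6435
Part III: W2 = -6435; c = 22; cross terms: (-18*-32 - 28*-39)=1668, (28*2 - 22*-32)=760, (22*30 - 5*2)=650, (5*-39 - -18*30)=345; twice the area = |3423| = 3423; area = 3423/2; boundary points = 1 + 2 + 1 + 23 = 27; strictly interior points = area - boundary/2 + 1 = 1699; answer 1699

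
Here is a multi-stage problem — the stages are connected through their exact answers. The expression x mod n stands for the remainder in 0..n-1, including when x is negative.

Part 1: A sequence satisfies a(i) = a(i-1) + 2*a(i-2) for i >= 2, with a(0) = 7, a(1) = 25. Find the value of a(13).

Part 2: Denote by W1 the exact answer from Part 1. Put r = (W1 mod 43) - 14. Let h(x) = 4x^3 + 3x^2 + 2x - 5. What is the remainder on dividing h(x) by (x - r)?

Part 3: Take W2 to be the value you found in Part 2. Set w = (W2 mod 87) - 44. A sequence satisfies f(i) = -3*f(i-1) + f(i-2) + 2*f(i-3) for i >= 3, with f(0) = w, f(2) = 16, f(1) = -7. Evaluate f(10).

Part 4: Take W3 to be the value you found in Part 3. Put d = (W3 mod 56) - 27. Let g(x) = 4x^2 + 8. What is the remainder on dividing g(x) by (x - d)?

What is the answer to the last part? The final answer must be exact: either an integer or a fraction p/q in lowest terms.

Part 1: a(2) = 1*(25) + 2*(7) = 39; iterating: a(2)=39, a(3)=89, a(4)=167, a(5)=345, a(6)=679, a(7)=1369, a(8)=2727, a(9)=5465, a(10)=10919, a(11)=21849, a(12)=43687, a(13)=87385; answer 87385
Part 2: W1 = 87385; r = -5; remainder = value at the root: 4*(-5)^3 + 3*(-5)^2 + 2*(-5)^1 - 5 = (-500) + (75) + (-10) + (-5) = -440; answer -440
Part 3: W2 = -440; w = 38; f(3) = -3*(16) + 1*(-7) + 2*(38) = 21; iterating: f(3)=21, f(4)=-61, f(5)=236, f(6)=-727, f(7)=2295, f(8)=-7140, f(9)=22261, f(10)=-69333; answer -69333
Part 4: W3 = -69333; d = 24; remainder = value at the root: 4*(24)^2 + 8 = (2304) + (8) = 2312; answer 2312

2312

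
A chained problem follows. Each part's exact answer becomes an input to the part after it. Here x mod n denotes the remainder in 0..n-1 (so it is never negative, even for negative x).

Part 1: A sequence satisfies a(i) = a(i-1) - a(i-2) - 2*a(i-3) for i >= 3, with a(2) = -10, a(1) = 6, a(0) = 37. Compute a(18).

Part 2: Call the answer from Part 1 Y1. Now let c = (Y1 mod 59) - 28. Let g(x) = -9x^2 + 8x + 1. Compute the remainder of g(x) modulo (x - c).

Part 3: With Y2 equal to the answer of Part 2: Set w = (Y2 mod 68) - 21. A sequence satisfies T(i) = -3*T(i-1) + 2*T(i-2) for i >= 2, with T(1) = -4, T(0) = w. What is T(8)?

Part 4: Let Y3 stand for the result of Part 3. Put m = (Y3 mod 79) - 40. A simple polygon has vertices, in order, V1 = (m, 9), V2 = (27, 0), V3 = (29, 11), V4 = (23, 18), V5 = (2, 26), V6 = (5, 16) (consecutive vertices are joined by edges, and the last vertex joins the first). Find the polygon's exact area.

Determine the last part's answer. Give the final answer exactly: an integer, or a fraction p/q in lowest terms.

248

Part 1: a(3) = 1*(-10) - 1*(6) - 2*(37) = -90; iterating: a(3)=-90, a(4)=-92, a(5)=18, a(6)=290, a(7)=456, a(8)=130, a(9)=-906, a(10)=-1948, a(11)=-1302, a(12)=2458, a(13)=7656, a(14)=7802, a(15)=-4770, a(16)=-27884, a(17)=-38718, a(18)=-1294; answer -1294
Part 2: Y1 = -1294; c = -24; remainder = value at the root: -9*(-24)^2 + 8*(-24)^1 + 1 = (-5184) + (-192) + (1) = -5375; answer -5375
Part 3: Y2 = -5375; w = 44; T(2) = -3*(-4) + 2*(44) = 100; iterating: T(2)=100, T(3)=-308, T(4)=1124, T(5)=-3988, T(6)=14212, T(7)=-50612, T(8)=180260; answer 180260
Part 4: Y3 = 180260; m = 21; cross terms: (21*0 - 27*9)=-243, (27*11 - 29*0)=297, (29*18 - 23*11)=269, (23*26 - 2*18)=562, (2*16 - 5*26)=-98, (5*9 - 21*16)=-291; twice the area = |496| = 496; area = 248; answer 248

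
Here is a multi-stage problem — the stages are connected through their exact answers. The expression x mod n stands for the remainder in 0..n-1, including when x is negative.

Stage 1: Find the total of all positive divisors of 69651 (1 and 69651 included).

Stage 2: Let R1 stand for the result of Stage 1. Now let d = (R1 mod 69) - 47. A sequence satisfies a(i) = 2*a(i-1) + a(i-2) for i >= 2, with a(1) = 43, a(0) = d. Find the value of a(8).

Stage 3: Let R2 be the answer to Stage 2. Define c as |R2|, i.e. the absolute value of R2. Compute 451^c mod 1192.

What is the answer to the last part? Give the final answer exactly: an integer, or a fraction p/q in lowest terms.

699

Stage 1: 69651 = 3^2 * 71 * 109; sigma = (1 + 3 + 9) * (1 + 71) * (1 + 109) = 13 * 72 * 110 = 102960; answer 102960
Stage 2: R1 = 102960; d = -35; a(2) = 2*(43) + 1*(-35) = 51; iterating: a(2)=51, a(3)=145, a(4)=341, a(5)=827, a(6)=1995, a(7)=4817, a(8)=11629; answer 11629
Stage 3: R2 = 11629; c = 11629; squarings mod 1192: 451^1=451, 451^2=761, 451^4=1001, 451^8=721, 451^16=129, 451^32=1145, 451^64=1017, 451^128=825, 451^256=1185, 451^512=49, 451^1024=17, 451^2048=289, 451^4096=81, 451^8192=601; 451^11629 = 451^1 * 451^4 * 451^8 * 451^32 * 451^64 * 451^256 * 451^1024 * 451^2048 * 451^8192 = 699 (mod 1192); answer 699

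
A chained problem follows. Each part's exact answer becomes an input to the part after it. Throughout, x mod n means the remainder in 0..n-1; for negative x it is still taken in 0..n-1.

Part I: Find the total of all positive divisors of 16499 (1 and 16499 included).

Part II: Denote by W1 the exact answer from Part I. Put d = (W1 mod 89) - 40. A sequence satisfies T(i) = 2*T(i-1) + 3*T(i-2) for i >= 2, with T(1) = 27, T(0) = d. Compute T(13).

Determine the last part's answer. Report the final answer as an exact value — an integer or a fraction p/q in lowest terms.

Part I: 16499 = 7 * 2357; sigma = (1 + 7) * (1 + 2357) = 8 * 2358 = 18864; answer 18864
Part II: W1 = 18864; d = 45; T(2) = 2*(27) + 3*(45) = 189; iterating: T(2)=189, T(3)=459, T(4)=1485, T(5)=4347, T(6)=13149, T(7)=39339, T(8)=118125, T(9)=354267, T(10)=1062909, T(11)=3188619, T(12)=9565965, T(13)=28697787; answer 28697787

28697787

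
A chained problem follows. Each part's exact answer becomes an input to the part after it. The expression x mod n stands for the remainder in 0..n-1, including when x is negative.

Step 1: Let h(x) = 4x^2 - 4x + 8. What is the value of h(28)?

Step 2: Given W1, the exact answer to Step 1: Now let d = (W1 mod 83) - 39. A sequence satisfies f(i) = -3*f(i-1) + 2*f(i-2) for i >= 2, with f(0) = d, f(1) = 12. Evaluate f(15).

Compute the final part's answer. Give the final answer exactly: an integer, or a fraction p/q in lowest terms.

419553678

Step 1: 4*(28)^2 - 4*(28)^1 + 8 = (3136) + (-112) + (8) = 3032; answer 3032
Step 2: W1 = 3032; d = 5; f(2) = -3*(12) + 2*(5) = -26; iterating: f(2)=-26, f(3)=102, f(4)=-358, f(5)=1278, f(6)=-4550, f(7)=16206, f(8)=-57718, f(9)=205566, f(10)=-732134, f(11)=2607534, f(12)=-9286870, f(13)=33075678, f(14)=-117800774, f(15)=419553678; answer 419553678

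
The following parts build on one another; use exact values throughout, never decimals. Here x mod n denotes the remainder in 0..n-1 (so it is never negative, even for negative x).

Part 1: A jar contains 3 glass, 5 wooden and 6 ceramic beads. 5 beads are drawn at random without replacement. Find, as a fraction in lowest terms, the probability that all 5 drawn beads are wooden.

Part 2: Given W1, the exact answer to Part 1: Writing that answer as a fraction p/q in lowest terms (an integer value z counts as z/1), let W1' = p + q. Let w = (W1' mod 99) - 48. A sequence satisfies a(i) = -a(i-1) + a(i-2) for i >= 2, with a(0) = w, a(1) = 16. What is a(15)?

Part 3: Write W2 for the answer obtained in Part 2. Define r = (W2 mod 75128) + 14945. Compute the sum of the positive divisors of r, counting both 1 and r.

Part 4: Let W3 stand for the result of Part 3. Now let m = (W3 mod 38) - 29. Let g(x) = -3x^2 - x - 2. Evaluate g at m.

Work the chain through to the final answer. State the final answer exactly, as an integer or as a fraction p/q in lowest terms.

-1566

Part 1: total draws C(14,5) = 2002; favorable C(5,5) = 1; P = 1/2002; answer 1/2002
Part 2: W1 = 1/2002; threaded value p + q = 2003; w = -25; a(2) = -1*(16) + 1*(-25) = -41; iterating: a(2)=-41, a(3)=57, a(4)=-98, a(5)=155, a(6)=-253, a(7)=408, a(8)=-661, a(9)=1069, a(10)=-1730, a(11)=2799, a(12)=-4529, a(13)=7328, a(14)=-11857, a(15)=19185; answer 19185
Part 3: W2 = 19185; r = 34130; 34130 = 2 * 5 * 3413; sigma = (1 + 2) * (1 + 5) * (1 + 3413) = 3 * 6 * 3414 = 61452; answer 61452
Part 4: W3 = 61452; m = -23; -3*(-23)^2 - 1*(-23)^1 - 2 = (-1587) + (23) + (-2) = -1566; answer -1566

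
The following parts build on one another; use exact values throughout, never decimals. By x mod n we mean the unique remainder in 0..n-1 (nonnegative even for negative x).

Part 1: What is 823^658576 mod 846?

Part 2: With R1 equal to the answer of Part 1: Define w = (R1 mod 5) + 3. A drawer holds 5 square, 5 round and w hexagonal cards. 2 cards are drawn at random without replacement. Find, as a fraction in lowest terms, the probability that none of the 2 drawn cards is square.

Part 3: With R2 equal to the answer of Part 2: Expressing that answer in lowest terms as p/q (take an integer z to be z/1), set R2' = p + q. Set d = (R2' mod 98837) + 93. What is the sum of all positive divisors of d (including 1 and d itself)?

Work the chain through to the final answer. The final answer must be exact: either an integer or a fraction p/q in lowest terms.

Part 1: squarings mod 846: 823^1=823, 823^2=529, 823^4=661, 823^8=385, 823^16=175, 823^32=169, 823^64=643, 823^128=601, 823^256=805, 823^512=835, 823^1024=121, 823^2048=259, 823^4096=247, 823^8192=97, 823^16384=103, 823^32768=457, 823^65536=733, 823^131072=79, 823^262144=319, 823^524288=241; 823^658576 = 823^16 * 823^128 * 823^1024 * 823^2048 * 823^131072 * 823^524288 = 769 (mod 846); answer 769
Part 2: R1 = 769; w = 7; total draws C(17,2) = 136; favorable C(12,2) = 66; P = 33/68; answer 33/68
Part 3: R2 = 33/68; threaded value p + q = 101; d = 194; 194 = 2 * 97; sigma = (1 + 2) * (1 + 97) = 3 * 98 = 294; answer 294

294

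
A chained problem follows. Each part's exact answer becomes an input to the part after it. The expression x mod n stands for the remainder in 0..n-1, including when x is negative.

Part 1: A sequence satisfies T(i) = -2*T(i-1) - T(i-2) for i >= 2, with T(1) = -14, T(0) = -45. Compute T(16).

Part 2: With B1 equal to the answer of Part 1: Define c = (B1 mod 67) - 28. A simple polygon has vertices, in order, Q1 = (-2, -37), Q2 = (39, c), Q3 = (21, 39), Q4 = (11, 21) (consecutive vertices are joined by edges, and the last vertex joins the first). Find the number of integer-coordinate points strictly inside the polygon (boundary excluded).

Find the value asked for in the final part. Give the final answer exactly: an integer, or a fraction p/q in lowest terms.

1303

Part 1: T(2) = -2*(-14) - 1*(-45) = 73; iterating: T(2)=73, T(3)=-132, T(4)=191, T(5)=-250, T(6)=309, T(7)=-368, T(8)=427, T(9)=-486, T(10)=545, T(11)=-604, T(12)=663, T(13)=-722, T(14)=781, T(15)=-840, T(16)=899; answer 899
Part 2: B1 = 899; c = 0; cross terms: (-2*0 - 39*-37)=1443, (39*39 - 21*0)=1521, (21*21 - 11*39)=12, (11*-37 - -2*21)=-365; twice the area = |2611| = 2611; area = 2611/2; boundary points = 1 + 3 + 2 + 1 = 7; strictly interior points = area - boundary/2 + 1 = 1303; answer 1303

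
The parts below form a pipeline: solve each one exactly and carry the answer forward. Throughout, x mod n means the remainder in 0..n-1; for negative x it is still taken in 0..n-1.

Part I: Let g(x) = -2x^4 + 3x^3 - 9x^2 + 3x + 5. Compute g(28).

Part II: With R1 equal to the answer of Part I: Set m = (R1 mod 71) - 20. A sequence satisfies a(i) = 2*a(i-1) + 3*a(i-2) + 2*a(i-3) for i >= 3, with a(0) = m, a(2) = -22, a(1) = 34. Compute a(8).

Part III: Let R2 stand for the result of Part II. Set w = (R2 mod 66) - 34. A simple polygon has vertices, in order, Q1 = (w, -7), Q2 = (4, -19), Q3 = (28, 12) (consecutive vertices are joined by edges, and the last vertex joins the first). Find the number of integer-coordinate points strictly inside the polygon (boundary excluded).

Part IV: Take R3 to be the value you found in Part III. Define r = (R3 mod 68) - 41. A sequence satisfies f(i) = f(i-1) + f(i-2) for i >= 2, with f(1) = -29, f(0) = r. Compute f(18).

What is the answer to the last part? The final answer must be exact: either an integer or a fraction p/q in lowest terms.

-89309

Part I: -2*(28)^4 + 3*(28)^3 - 9*(28)^2 + 3*(28)^1 + 5 = (-1229312) + (65856) + (-7056) + (84) + (5) = -1170423; answer -1170423
Part II: R1 = -1170423; m = -8; a(3) = 2*(-22) + 3*(34) + 2*(-8) = 42; iterating: a(3)=42, a(4)=86, a(5)=254, a(6)=850, a(7)=2634, a(8)=8326; answer 8326
Part III: R2 = 8326; w = -24; cross terms: (-24*-19 - 4*-7)=484, (4*12 - 28*-19)=580, (28*-7 - -24*12)=92; twice the area = |1156| = 1156; area = 578; boundary points = 4 + 1 + 1 = 6; strictly interior points = area - boundary/2 + 1 = 576; answer 576
Part IV: R3 = 576; r = -9; f(2) = 1*(-29) + 1*(-9) = -38; iterating: f(2)=-38, f(3)=-67, f(4)=-105, f(5)=-172, f(6)=-277, f(7)=-449, f(8)=-726, f(9)=-1175, f(10)=-1901, f(11)=-3076, f(12)=-4977, f(13)=-8053, f(14)=-13030, f(15)=-21083, f(16)=-34113, f(17)=-55196, f(18)=-89309; answer -89309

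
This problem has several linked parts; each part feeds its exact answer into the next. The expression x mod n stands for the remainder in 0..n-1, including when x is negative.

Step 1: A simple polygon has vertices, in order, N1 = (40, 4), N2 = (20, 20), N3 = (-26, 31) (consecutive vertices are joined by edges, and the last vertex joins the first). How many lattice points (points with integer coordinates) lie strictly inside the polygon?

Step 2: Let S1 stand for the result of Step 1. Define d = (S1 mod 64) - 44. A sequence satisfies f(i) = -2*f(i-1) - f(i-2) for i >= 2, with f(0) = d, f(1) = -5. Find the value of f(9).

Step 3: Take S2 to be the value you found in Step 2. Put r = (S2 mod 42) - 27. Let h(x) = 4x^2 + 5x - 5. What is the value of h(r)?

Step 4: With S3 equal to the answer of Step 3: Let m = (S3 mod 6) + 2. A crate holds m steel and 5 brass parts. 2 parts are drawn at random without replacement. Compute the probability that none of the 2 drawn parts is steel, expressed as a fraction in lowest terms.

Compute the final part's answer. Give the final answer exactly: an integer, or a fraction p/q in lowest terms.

2/9

Step 1: cross terms: (40*20 - 20*4)=720, (20*31 - -26*20)=1140, (-26*4 - 40*31)=-1344; twice the area = |516| = 516; area = 258; boundary points = 4 + 1 + 3 = 8; strictly interior points = area - boundary/2 + 1 = 255; answer 255
Step 2: S1 = 255; d = 19; f(2) = -2*(-5) - 1*(19) = -9; iterating: f(2)=-9, f(3)=23, f(4)=-37, f(5)=51, f(6)=-65, f(7)=79, f(8)=-93, f(9)=107; answer 107
Step 3: S2 = 107; r = -4; 4*(-4)^2 + 5*(-4)^1 - 5 = (64) + (-20) + (-5) = 39; answer 39
Step 4: S3 = 39; m = 5; total draws C(10,2) = 45; favorable C(5,2) = 10; P = 2/9; answer 2/9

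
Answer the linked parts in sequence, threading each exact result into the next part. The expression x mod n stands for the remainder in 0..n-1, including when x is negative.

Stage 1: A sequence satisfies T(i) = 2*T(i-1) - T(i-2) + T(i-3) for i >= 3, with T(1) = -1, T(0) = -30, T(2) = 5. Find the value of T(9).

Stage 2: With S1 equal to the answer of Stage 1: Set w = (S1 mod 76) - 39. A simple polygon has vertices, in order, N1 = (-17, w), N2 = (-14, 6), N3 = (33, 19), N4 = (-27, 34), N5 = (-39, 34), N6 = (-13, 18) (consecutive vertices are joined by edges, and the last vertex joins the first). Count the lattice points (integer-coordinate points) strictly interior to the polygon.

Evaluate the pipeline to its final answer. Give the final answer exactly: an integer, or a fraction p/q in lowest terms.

Stage 1: T(3) = 2*(5) - 1*(-1) + 1*(-30) = -19; iterating: T(3)=-19, T(4)=-44, T(5)=-64, T(6)=-103, T(7)=-186, T(8)=-333, T(9)=-583; answer -583
Stage 2: S1 = -583; w = -14; cross terms: (-17*6 - -14*-14)=-298, (-14*19 - 33*6)=-464, (33*34 - -27*19)=1635, (-27*34 - -39*34)=408, (-39*18 - -13*34)=-260, (-13*-14 - -17*18)=488; twice the area = |1509| = 1509; area = 1509/2; boundary points = 1 + 1 + 15 + 12 + 2 + 4 = 35; strictly interior points = area - boundary/2 + 1 = 738; answer 738

738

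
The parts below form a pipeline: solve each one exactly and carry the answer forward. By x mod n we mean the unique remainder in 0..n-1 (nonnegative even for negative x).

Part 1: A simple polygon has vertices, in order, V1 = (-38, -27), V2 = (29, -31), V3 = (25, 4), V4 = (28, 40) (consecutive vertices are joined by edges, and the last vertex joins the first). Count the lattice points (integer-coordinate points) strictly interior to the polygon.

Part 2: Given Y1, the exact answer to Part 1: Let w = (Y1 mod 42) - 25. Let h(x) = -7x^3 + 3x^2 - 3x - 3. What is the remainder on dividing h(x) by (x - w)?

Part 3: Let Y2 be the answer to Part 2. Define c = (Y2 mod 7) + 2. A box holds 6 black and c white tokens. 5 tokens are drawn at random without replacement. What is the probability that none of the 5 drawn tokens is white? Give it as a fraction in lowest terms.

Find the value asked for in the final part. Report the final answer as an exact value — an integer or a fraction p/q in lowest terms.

Part 1: cross terms: (-38*-31 - 29*-27)=1961, (29*4 - 25*-31)=891, (25*40 - 28*4)=888, (28*-27 - -38*40)=764; twice the area = |4504| = 4504; area = 2252; boundary points = 1 + 1 + 3 + 1 = 6; strictly interior points = area - boundary/2 + 1 = 2250; answer 2250
Part 2: Y1 = 2250; w = -1; remainder = value at the root: -7*(-1)^3 + 3*(-1)^2 - 3*(-1)^1 - 3 = (7) + (3) + (3) + (-3) = 10; answer 10
Part 3: Y2 = 10; c = 5; total draws C(11,5) = 462; favorable C(6,5) = 6; P = 1/77; answer 1/77

1/77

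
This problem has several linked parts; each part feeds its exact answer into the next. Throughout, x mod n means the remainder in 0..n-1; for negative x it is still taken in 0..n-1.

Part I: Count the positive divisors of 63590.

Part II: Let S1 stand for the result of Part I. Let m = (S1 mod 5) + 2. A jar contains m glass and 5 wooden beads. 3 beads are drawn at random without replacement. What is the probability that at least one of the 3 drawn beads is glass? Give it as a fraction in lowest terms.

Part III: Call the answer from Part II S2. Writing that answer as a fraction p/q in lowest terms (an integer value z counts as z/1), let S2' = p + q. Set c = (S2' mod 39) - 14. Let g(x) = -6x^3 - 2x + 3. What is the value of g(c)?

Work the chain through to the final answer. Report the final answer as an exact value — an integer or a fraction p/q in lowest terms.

-4389

Part I: 63590 = 2 * 5 * 6359; number of divisors = (1+1) * (1+1) * (1+1) = 8; answer 8
Part II: S1 = 8; m = 5; total draws C(10,3) = 120; complement C(5,3) = 10; favorable 120 - 10 = 110; P = 11/12; answer 11/12
Part III: S2 = 11/12; threaded value p + q = 23; c = 9; -6*(9)^3 - 2*(9)^1 + 3 = (-4374) + (-18) + (3) = -4389; answer -4389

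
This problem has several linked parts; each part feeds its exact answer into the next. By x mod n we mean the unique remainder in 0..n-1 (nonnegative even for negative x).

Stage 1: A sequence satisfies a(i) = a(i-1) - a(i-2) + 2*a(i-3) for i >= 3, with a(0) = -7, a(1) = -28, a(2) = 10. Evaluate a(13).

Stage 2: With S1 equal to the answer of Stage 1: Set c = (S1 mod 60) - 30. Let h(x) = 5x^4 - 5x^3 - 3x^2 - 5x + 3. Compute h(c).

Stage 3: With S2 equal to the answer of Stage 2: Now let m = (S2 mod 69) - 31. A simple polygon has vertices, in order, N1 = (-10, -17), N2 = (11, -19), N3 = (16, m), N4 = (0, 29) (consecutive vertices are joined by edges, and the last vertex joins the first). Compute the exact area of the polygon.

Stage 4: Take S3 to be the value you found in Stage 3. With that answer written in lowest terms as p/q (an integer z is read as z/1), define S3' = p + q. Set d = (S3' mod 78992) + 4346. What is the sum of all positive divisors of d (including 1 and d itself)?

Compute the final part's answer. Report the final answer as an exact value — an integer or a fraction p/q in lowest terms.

5082

Stage 1: a(3) = 1*(10) - 1*(-28) + 2*(-7) = 24; iterating: a(3)=24, a(4)=-42, a(5)=-46, a(6)=44, a(7)=6, a(8)=-130, a(9)=-48, a(10)=94, a(11)=-118, a(12)=-308, a(13)=-2; answer -2
Stage 2: S1 = -2; c = 28; 5*(28)^4 - 5*(28)^3 - 3*(28)^2 - 5*(28)^1 + 3 = (3073280) + (-109760) + (-2352) + (-140) + (3) = 2961031; answer 2961031
Stage 3: S2 = 2961031; m = 3; cross terms: (-10*-19 - 11*-17)=377, (11*3 - 16*-19)=337, (16*29 - 0*3)=464, (0*-17 - -10*29)=290; twice the area = |1468| = 1468; area = 734; answer 734
Stage 4: S3 = 734; threaded value p + q = 735; d = 5081; 5081 is prime, so its only divisors are 1 and 5081; sigma = 1 + 5081 = 5082; answer 5082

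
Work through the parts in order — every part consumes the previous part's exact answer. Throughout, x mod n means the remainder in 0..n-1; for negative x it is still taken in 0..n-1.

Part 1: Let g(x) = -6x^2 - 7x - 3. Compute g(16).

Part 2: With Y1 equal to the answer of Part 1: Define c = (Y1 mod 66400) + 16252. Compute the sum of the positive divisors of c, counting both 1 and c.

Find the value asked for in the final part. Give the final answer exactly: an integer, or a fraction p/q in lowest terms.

81002

Part 1: -6*(16)^2 - 7*(16)^1 - 3 = (-1536) + (-112) + (-3) = -1651; answer -1651
Part 2: Y1 = -1651; c = 81001; 81001 is prime, so its only divisors are 1 and 81001; sigma = 1 + 81001 = 81002; answer 81002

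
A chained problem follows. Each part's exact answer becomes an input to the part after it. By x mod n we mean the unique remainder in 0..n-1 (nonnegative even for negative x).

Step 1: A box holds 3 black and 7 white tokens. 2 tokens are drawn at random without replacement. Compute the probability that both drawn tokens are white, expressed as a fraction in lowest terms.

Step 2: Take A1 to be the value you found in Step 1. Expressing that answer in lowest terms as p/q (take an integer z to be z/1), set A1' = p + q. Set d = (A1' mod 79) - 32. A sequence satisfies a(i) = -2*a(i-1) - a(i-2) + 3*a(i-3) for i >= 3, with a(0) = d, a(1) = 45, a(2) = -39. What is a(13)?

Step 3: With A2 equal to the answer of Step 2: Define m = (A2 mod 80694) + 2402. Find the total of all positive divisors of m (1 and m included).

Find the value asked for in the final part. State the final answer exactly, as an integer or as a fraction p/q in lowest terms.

Step 1: total draws C(10,2) = 45; favorable C(7,2) = 21; P = 7/15; answer 7/15
Step 2: A1 = 7/15; threaded value p + q = 22; d = -10; a(3) = -2*(-39) - 1*(45) + 3*(-10) = 3; iterating: a(3)=3, a(4)=168, a(5)=-456, a(6)=753, a(7)=-546, a(8)=-1029, a(9)=4863, a(10)=-10335, a(11)=12720, a(12)=-516, a(13)=-42693; answer -42693
Step 3: A2 = -42693; m = 40403; 40403 = 11 * 3673; sigma = (1 + 11) * (1 + 3673) = 12 * 3674 = 44088; answer 44088

44088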